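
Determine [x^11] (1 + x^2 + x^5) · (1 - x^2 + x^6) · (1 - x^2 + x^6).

(1 + x^2 + x^5) has coefficients 1,0,1,0,0,1 for degrees 0…5.
(1 - x^2 + x^6) has coefficients 1,0,-1,0,0,0,1,0,0,0,0,0 for degrees 0…11.
Finally multiplying by (1 - x^2 + x^6), the product of all factors after the first has coefficients 1,0,-2,0,1,0,2,0,-2,0,0,0 for degrees 0…11.
[x^11] = 1·0 + 1·0 + 1·2 = 2.

2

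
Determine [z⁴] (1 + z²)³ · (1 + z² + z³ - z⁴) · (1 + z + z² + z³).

10

(1 + z²)³ has coefficients 1,0,3,0,3 for degrees 0…4.
(1 + z² + z³ - z⁴) has coefficients 1,0,1,1,-1 for degrees 0…4.
Finally multiplying by (1 + z + z² + z³), the product of all factors after the first has coefficients 1,1,2,3,1 for degrees 0…4.
[z⁴] = 1·1 + 3·2 + 3·1 = 10.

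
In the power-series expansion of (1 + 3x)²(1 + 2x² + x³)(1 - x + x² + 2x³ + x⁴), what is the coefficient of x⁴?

(1 + 3x)² has coefficients 1,6,9 for degrees 0…2.
(1 + 2x² + x³) has coefficients 1,0,2,1,0 for degrees 0…4.
Finally multiplying by (1 - x + x² + 2x³ + x⁴), the product of all factors after the first has coefficients 1,-1,3,1,2 for degrees 0…4.
[x⁴] = 1·2 + 6·1 + 9·3 = 35.

35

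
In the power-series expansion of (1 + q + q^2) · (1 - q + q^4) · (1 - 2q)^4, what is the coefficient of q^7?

-32

(1 + q + q^2) has coefficients 1,1,1 for degrees 0…2.
(1 - q + q^4) has coefficients 1,-1,0,0,1,0,0,0 for degrees 0…7.
Finally multiplying by (1 - 2q)^4, the product of all factors after the first has coefficients 1,-9,32,-56,49,-24,24,-32 for degrees 0…7.
[q^7] = 1·(-32) + 1·24 + 1·(-24) = -32.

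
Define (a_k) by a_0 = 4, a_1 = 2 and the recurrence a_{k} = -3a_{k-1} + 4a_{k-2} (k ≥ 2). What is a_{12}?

The ordinary generating function has denominator 1 + 3y - 4y^2.
Iterating the recurrence: a_0,…,a_{12} = 4, 2, 10, -22, 106, -406, 1642, -6550, 26218, -104854, 419434, -1677718, 6710890.

6710890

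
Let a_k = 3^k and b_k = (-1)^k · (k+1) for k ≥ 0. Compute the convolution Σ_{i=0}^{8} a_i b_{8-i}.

This is [x^8] in the product of the two ordinary generating functions.
Σ = 1·9 + 3·(-8) + 9·7 + 27·(-6) + 81·5 + 243·(-4) + 729·3 + 2187·(-2) + 6561·1 = 3693.

3693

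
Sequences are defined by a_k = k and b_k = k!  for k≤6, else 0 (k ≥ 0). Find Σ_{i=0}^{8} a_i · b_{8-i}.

Write out a_i and b_{8-i} for i = 0,…,8 and sum the products.
Σ = 0·0 + 1·0 + 2·720 + 3·120 + 4·24 + 5·6 + 6·2 + 7·1 + 8·1 = 1953.

1953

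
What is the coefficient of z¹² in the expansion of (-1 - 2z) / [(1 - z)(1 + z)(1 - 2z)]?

The denominator gives the recurrence a_n = 2a_(n−1) + a_(n−2) − 2a_(n−3) for n ≥ 3; the numerator fixes a_0 = -1, a_1 = -4, a_2 = -9.
Iterating: -1, -4, -9, -20, -41, -84, -169, -340, -681, -1364, -2729, -5460, -10921, so a_12 = -10921.

-10921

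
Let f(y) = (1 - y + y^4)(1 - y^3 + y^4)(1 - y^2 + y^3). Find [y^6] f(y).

-4

(1 - y + y^4) has coefficients 1,-1,0,0,1 for degrees 0…4.
(1 - y^3 + y^4) has coefficients 1,0,0,-1,1,0,0 for degrees 0…6.
Finally multiplying by (1 - y^2 + y^3), the product of all factors after the first has coefficients 1,0,-1,0,1,1,-2 for degrees 0…6.
[y^6] = 1·(-2) − 1·1 + 1·(-1) = -4.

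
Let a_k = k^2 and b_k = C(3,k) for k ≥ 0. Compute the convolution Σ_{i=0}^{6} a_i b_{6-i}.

168

The convolution is the x^6 coefficient of A(x)B(x).
Σ = 0·0 + 1·0 + 4·0 + 9·1 + 16·3 + 25·3 + 36·1 = 168.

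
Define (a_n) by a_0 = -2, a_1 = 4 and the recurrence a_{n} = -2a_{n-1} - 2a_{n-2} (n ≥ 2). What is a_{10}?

The ordinary generating function has denominator 1 + 2q + 2q^2.
Iterating the recurrence: a_0,…,a_{10} = -2, 4, -4, 0, 8, -16, 16, 0, -32, 64, -64.

-64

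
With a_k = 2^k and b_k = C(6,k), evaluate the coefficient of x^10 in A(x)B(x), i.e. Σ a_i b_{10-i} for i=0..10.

11664

This is [x^10] in the product of the two ordinary generating functions.
Σ = 1·0 + 2·0 + 4·0 + 8·0 + 16·1 + 32·6 + 64·15 + 128·20 + 256·15 + 512·6 + 1024·1 = 11664.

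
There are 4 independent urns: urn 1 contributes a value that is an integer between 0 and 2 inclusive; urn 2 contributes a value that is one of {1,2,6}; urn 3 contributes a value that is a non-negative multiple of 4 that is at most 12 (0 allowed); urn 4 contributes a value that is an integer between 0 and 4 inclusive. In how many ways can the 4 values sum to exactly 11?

The generating function for the choices is (1 + t + t²)·(t + t² + t⁶)·(1 + t⁴ + t⁸ + t¹²)·(1 + t + t² + t³ + t⁴); the count is [t¹¹].
(1 + t + t²) has coefficients 1,1,1 for degrees 0…2.
(t + t² + t⁶) has coefficients 0,1,1,0,0,0,1,0,0,0,0,0 for degrees 0…11.
Multiplying by (1 + t⁴ + t⁸ + t¹²) gives running coefficients 0,1,1,0,0,1,2,0,0,1,2,0 for degrees 0…11.
Finally multiplying by (1 + t + t² + t³ + t⁴), the product of all factors after the first has coefficients 0,1,2,2,2,3,4,3,3,4,5,3 for degrees 0…11.
[t¹¹] = 1·3 + 1·5 + 1·4 = 12.

12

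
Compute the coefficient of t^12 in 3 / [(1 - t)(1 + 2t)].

8193

Partial fractions give a closed form: a_n = (1)·1^n + (2)·(-2)^n.
At n = 12: a_12 = 8193.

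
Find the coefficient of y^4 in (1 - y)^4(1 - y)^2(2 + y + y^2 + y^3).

(1 - y)^4 has coefficients 1,-4,6,-4,1 for degrees 0…4.
(1 - y)^2 has coefficients 1,-2,1,0,0 for degrees 0…4.
Finally multiplying by (2 + y + y^2 + y^3), the product of all factors after the first has coefficients 2,-3,1,0,-1 for degrees 0…4.
[y^4] = 1·(-1) − 4·0 + 6·1 − 4·(-3) + 1·2 = 19.

19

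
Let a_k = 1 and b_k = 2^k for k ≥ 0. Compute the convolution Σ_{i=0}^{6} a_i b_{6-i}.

127

Write out a_i and b_{6-i} for i = 0,…,6 and sum the products.
Σ = 1·64 + 1·32 + 1·16 + 1·8 + 1·4 + 1·2 + 1·1 = 127.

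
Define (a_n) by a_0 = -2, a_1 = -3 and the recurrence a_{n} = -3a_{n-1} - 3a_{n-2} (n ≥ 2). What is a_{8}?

The ordinary generating function has denominator 1 + 3y + 3y^2.
Iterating the recurrence: a_0,…,a_{8} = -2, -3, 15, -36, 63, -81, 54, 81, -405.

-405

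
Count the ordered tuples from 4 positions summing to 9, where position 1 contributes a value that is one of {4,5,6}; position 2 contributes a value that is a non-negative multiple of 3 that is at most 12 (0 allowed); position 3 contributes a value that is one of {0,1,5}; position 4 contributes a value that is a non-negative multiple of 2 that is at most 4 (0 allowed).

7

The generating function for the choices is (y⁴ + y⁵ + y⁶)·(1 + y³ + y⁶ + y⁹ + y¹²)·(1 + y + y⁵)·(1 + y² + y⁴); the count is [y⁹].
(y⁴ + y⁵ + y⁶) has coefficients 0,0,0,0,1,1,1 for degrees 0…6.
(1 + y³ + y⁶ + y⁹ + y¹²) has coefficients 1,0,0,1,0,0,1,0,0,1 for degrees 0…9.
Multiplying by (1 + y + y⁵) gives running coefficients 1,1,0,1,1,1,1,1,1,1 for degrees 0…9.
Finally multiplying by (1 + y² + y⁴), the product of all factors after the first has coefficients 1,1,1,2,2,3,2,3,3,3 for degrees 0…9.
[y⁹] = 1·3 + 1·2 + 1·2 = 7.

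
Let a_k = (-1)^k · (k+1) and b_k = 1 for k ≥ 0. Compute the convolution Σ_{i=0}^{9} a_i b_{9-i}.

This is [x^9] in the product of the two ordinary generating functions.
Σ = 1·1 − 2·1 + 3·1 − 4·1 + 5·1 − 6·1 + 7·1 − 8·1 + 9·1 − 10·1 = -5.

-5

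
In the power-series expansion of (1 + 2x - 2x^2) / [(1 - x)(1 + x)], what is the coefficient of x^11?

The denominator gives the recurrence a_n = a_(n−2) for n ≥ 3; the numerator fixes a_0 = 1, a_1 = 2, a_2 = -1.
Iterating: 1, 2, -1, 2, -1, 2, -1, 2, -1, 2, -1, 2, so a_11 = 2.

2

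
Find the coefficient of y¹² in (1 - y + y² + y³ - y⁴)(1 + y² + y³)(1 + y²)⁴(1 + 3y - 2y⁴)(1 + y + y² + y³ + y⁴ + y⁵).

(1 - y + y² + y³ - y⁴) has coefficients 1,-1,1,1,-1 for degrees 0…4.
(1 + y² + y³) has coefficients 1,0,1,1,0,0,0,0,0,0,0,0,0 for degrees 0…12.
Multiplying by (1 + y²)⁴ gives running coefficients 1,0,5,1,10,4,10,6,5,4,1,1,0 for degrees 0…12.
Multiplying by (1 + 3y - 2y⁴) gives running coefficients 1,3,5,16,11,34,12,34,3,11,-7,-8,-7 for degrees 0…12.
Finally multiplying by (1 + y + y² + y³ + y⁴ + y⁵), the product of all factors after the first has coefficients 1,4,9,25,36,70,81,112,110,105,87,45,26 for degrees 0…12.
[y¹²] = 1·26 − 1·45 + 1·87 + 1·105 − 1·110 = 63.

63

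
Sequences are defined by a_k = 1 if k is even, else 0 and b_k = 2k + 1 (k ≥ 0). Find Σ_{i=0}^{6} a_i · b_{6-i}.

This is [x^6] in the product of the two ordinary generating functions.
Σ = 1·13 + 0·11 + 1·9 + 0·7 + 1·5 + 0·3 + 1·1 = 28.

28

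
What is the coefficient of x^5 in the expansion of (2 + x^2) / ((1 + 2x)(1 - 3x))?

279

The denominator gives the recurrence a_n = a_(n−1) + 6a_(n−2) for n ≥ 3; the numerator fixes a_0 = 2, a_1 = 2, a_2 = 15.
Iterating: 2, 2, 15, 27, 117, 279, so a_5 = 279.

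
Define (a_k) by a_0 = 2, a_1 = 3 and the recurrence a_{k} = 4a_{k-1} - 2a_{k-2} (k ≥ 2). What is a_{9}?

The ordinary generating function has denominator 1 - 4t + 2t^2.
Iterating the recurrence: a_0,…,a_{9} = 2, 3, 8, 26, 88, 300, 1024, 3496, 11936, 40752.

40752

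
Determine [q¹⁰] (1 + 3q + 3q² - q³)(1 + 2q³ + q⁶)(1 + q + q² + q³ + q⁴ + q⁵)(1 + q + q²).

(1 + 3q + 3q² - q³) has coefficients 1,3,3,-1 for degrees 0…3.
(1 + 2q³ + q⁶) has coefficients 1,0,0,2,0,0,1,0,0,0,0 for degrees 0…10.
Multiplying by (1 + q + q² + q³ + q⁴ + q⁵) gives running coefficients 1,1,1,3,3,3,3,3,3,1,1 for degrees 0…10.
Finally multiplying by (1 + q + q²), the product of all factors after the first has coefficients 1,2,3,5,7,9,9,9,9,7,5 for degrees 0…10.
[q¹⁰] = 1·5 + 3·7 + 3·9 − 1·9 = 44.

44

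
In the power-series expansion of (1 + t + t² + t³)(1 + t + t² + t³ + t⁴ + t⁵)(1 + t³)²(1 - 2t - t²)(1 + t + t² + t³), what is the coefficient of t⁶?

-37

(1 + t + t² + t³) has coefficients 1,1,1,1 for degrees 0…3.
(1 + t + t² + t³ + t⁴ + t⁵) has coefficients 1,1,1,1,1,1,0 for degrees 0…6.
Multiplying by (1 + t³)² gives running coefficients 1,1,1,3,3,3,3 for degrees 0…6.
Multiplying by (1 - 2t - t²) gives running coefficients 1,-1,-2,0,-4,-6,-6 for degrees 0…6.
Finally multiplying by (1 + t + t² + t³), the product of all factors after the first has coefficients 1,0,-2,-2,-7,-12,-16 for degrees 0…6.
[t⁶] = 1·(-16) + 1·(-12) + 1·(-7) + 1·(-2) = -37.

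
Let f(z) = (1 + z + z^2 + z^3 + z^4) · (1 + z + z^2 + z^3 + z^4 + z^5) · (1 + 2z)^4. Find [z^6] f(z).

340

(1 + z + z^2 + z^3 + z^4) has coefficients 1,1,1,1,1 for degrees 0…4.
(1 + z + z^2 + z^3 + z^4 + z^5) has coefficients 1,1,1,1,1,1,0 for degrees 0…6.
Finally multiplying by (1 + 2z)^4, the product of all factors after the first has coefficients 1,9,33,65,81,81,80 for degrees 0…6.
[z^6] = 1·80 + 1·81 + 1·81 + 1·65 + 1·33 = 340.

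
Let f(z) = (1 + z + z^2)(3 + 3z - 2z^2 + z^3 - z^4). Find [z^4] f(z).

-2

(1 + z + z^2) has coefficients 1,1,1 for degrees 0…2.
(3 + 3z - 2z^2 + z^3 - z^4) has coefficients 3,3,-2,1,-1 for degrees 0…4.
[z^4] = 1·(-1) + 1·1 + 1·(-2) = -2.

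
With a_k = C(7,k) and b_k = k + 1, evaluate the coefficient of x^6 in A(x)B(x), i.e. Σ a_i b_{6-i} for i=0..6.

Write out a_i and b_{6-i} for i = 0,…,6 and sum the products.
Σ = 1·7 + 7·6 + 21·5 + 35·4 + 35·3 + 21·2 + 7·1 = 448.

448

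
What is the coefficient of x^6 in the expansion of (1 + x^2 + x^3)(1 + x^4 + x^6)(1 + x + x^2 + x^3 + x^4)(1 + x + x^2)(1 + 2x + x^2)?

(1 + x^2 + x^3) has coefficients 1,0,1,1 for degrees 0…3.
(1 + x^4 + x^6) has coefficients 1,0,0,0,1,0,1 for degrees 0…6.
Multiplying by (1 + x + x^2 + x^3 + x^4) gives running coefficients 1,1,1,1,2,1,2 for degrees 0…6.
Multiplying by (1 + x + x^2) gives running coefficients 1,2,3,3,4,4,5 for degrees 0…6.
Finally multiplying by (1 + 2x + x^2), the product of all factors after the first has coefficients 1,4,8,11,13,15,17 for degrees 0…6.
[x^6] = 1·17 + 1·13 + 1·11 = 41.

41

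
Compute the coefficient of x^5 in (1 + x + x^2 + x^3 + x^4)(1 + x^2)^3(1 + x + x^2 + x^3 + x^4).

(1 + x + x^2 + x^3 + x^4) has coefficients 1,1,1,1,1 for degrees 0…4.
(1 + x^2)^3 has coefficients 1,0,3,0,3,0 for degrees 0…5.
Finally multiplying by (1 + x + x^2 + x^3 + x^4), the product of all factors after the first has coefficients 1,1,4,4,7,6 for degrees 0…5.
[x^5] = 1·6 + 1·7 + 1·4 + 1·4 + 1·1 = 22.

22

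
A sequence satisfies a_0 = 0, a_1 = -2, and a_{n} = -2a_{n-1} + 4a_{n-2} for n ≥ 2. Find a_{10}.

56320

The ordinary generating function has denominator 1 + 2x - 4x^2.
Iterating the recurrence: a_0,…,a_{10} = 0, -2, 4, -16, 48, -160, 512, -1664, 5376, -17408, 56320.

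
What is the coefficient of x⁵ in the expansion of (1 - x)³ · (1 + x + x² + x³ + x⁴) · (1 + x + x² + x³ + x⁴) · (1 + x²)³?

-5

(1 - x)³ has coefficients 1,-3,3,-1 for degrees 0…3.
(1 + x + x² + x³ + x⁴) has coefficients 1,1,1,1,1,0 for degrees 0…5.
Multiplying by (1 + x + x² + x³ + x⁴) gives running coefficients 1,2,3,4,5,4 for degrees 0…5.
Finally multiplying by (1 + x²)³, the product of all factors after the first has coefficients 1,2,6,10,17,22 for degrees 0…5.
[x⁵] = 1·22 − 3·17 + 3·10 − 1·6 = -5.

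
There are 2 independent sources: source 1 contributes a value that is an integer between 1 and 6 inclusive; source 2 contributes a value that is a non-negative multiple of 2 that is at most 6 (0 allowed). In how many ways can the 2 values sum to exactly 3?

2

The generating function for the choices is (z + z^2 + z^3 + z^4 + z^5 + z^6)·(1 + z^2 + z^4 + z^6); the count is [z^3].
(z + z^2 + z^3 + z^4 + z^5 + z^6) has coefficients 0,1,1,1 for degrees 0…3.
(1 + z^2 + z^4 + z^6) has coefficients 1,0,1,0 for degrees 0…3.
[z^3] = 1·1 + 1·0 + 1·1 = 2.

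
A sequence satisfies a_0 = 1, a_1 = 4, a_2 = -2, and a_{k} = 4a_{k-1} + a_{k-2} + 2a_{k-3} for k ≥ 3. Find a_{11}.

The ordinary generating function has denominator 1 - 4t - t^2 - 2t^3.
Iterating the recurrence: a_0,…,a_{11} = 1, 4, -2, -2, -2, -14, -62, -266, -1154, -5006, -21710, -94154.

-94154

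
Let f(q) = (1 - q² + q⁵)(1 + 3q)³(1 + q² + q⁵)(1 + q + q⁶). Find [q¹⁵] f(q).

(1 - q² + q⁵) has coefficients 1,0,-1,0,0,1 for degrees 0…5.
(1 + 3q)³ has coefficients 1,9,27,27,0,0,0,0,0,0,0,0,0,0,0,0 for degrees 0…15.
Multiplying by (1 + q² + q⁵) gives running coefficients 1,9,28,36,27,28,9,27,27,0,0,0,0,0,0,0 for degrees 0…15.
Finally multiplying by (1 + q + q⁶), the product of all factors after the first has coefficients 1,10,37,64,63,55,38,45,82,63,27,28,9,27,27,0 for degrees 0…15.
[q¹⁵] = 1·0 − 1·27 + 1·27 = 0.

0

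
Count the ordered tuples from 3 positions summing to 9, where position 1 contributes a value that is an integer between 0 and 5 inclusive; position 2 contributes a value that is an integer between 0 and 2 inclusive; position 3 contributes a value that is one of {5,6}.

6

The generating function for the choices is (1 + z + z² + z³ + z⁴ + z⁵)·(1 + z + z²)·(z⁵ + z⁶); the count is [z⁹].
(1 + z + z² + z³ + z⁴ + z⁵) has coefficients 1,1,1,1,1,1 for degrees 0…5.
(1 + z + z²) has coefficients 1,1,1,0,0,0,0,0,0,0 for degrees 0…9.
Finally multiplying by (z⁵ + z⁶), the product of all factors after the first has coefficients 0,0,0,0,0,1,2,2,1,0 for degrees 0…9.
[z⁹] = 1·0 + 1·1 + 1·2 + 1·2 + 1·1 + 1·0 = 6.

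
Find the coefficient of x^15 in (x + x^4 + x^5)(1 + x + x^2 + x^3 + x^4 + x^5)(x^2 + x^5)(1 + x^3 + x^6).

8

(x + x^4 + x^5) has coefficients 0,1,0,0,1,1 for degrees 0…5.
(1 + x + x^2 + x^3 + x^4 + x^5) has coefficients 1,1,1,1,1,1,0,0,0,0,0,0,0,0,0,0 for degrees 0…15.
Multiplying by (x^2 + x^5) gives running coefficients 0,0,1,1,1,2,2,2,1,1,1,0,0,0,0,0 for degrees 0…15.
Finally multiplying by (1 + x^3 + x^6), the product of all factors after the first has coefficients 0,0,1,1,1,3,3,3,4,4,4,3,3,3,1,1 for degrees 0…15.
[x^15] = 1·1 + 1·3 + 1·4 = 8.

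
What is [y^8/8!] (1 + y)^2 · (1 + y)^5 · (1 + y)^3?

The EGF product rule gives c_8 = Σ_{k_1+k_2+k_3=8} C(8; k_1,k_2,k_3) · ∏ g_i(k_i), where (1+y)^2 gives the falling factorial (2)_k; (1+y)^5 gives the falling factorial (5)_k; (1+y)^3 gives the falling factorial (3)_k.
g_1(k) for k = 0…8: 1, 2, 2, 0, 0, 0, 0, 0, 0.
g_2(k) for k = 0…8: 1, 5, 20, 60, 120, 120, 0, 0, 0.
g_3(k) for k = 0…8: 1, 3, 6, 6, 0, 0, 0, 0, 0.
First combine the last two factors: h(k) = Σ_j C(k,j)·g_2(j)·g_3(k−j) for k = 0…8: 1, 8, 56, 336, 1680, 6720, 20160, 40320, 40320.
c_8 = Σ_k C(8,k)·g_1(k)·h(8−k) = 1·1·40320 + 8·2·40320 + 28·2·20160 = 40320 + 645120 + 1128960 = 1814400.

1814400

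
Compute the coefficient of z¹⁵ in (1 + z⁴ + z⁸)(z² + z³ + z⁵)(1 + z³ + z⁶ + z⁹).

2

(1 + z⁴ + z⁸) has coefficients 1,0,0,0,1,0,0,0,1 for degrees 0…8.
(z² + z³ + z⁵) has coefficients 0,0,1,1,0,1,0,0,0,0,0,0,0,0,0,0 for degrees 0…15.
Finally multiplying by (1 + z³ + z⁶ + z⁹), the product of all factors after the first has coefficients 0,0,1,1,0,2,1,0,2,1,0,2,1,0,1,0 for degrees 0…15.
[z¹⁵] = 1·0 + 1·2 + 1·0 = 2.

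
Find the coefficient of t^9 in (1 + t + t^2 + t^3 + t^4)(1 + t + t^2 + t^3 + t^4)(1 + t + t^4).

5

(1 + t + t^2 + t^3 + t^4) has coefficients 1,1,1,1,1 for degrees 0…4.
(1 + t + t^2 + t^3 + t^4) has coefficients 1,1,1,1,1,0,0,0,0,0 for degrees 0…9.
Finally multiplying by (1 + t + t^4), the product of all factors after the first has coefficients 1,2,2,2,3,2,1,1,1,0 for degrees 0…9.
[t^9] = 1·0 + 1·1 + 1·1 + 1·1 + 1·2 = 5.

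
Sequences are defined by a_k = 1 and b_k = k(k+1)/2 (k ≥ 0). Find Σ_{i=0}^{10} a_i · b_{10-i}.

Write out a_i and b_{10-i} for i = 0,…,10 and sum the products.
Σ = 1·55 + 1·45 + 1·36 + 1·28 + 1·21 + 1·15 + 1·10 + 1·6 + 1·3 + 1·1 + 1·0 = 220.

220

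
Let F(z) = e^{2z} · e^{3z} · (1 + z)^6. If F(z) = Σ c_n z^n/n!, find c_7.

The EGF product rule gives c_7 = Σ_{k_1+k_2+k_3=7} C(7; k_1,k_2,k_3) · ∏ g_i(k_i), where e^{2z} gives (2)^k; e^{3z} gives (3)^k; (1+z)^6 gives the falling factorial (6)_k.
g_1(k) for k = 0…7: 1, 2, 4, 8, 16, 32, 64, 128.
g_2(k) for k = 0…7: 1, 3, 9, 27, 81, 243, 729, 2187.
g_3(k) for k = 0…7: 1, 6, 30, 120, 360, 720, 720, 0.
First combine the last two factors: h(k) = Σ_j C(k,j)·g_2(j)·g_3(k−j) for k = 0…7: 1, 9, 75, 579, 4149, 27693, 173007, 1017495.
c_7 = Σ_k C(7,k)·g_1(k)·h(7−k) = 1·1·1017495 + 7·2·173007 + 21·4·27693 + 35·8·4149 + 35·16·579 + 21·32·75 + 7·64·9 + 1·128·1 = 1017495 + 2422098 + 2326212 + 1161720 + 324240 + 50400 + 4032 + 128 = 7306325.

7306325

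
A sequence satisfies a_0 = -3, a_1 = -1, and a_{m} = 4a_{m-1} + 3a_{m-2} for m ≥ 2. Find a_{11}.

-12077527

The ordinary generating function has denominator 1 - 4z - 3z^2.
Iterating the recurrence: a_0,…,a_{11} = -3, -1, -13, -55, -259, -1201, -5581, -25927, -120451, -559585, -2599693, -12077527.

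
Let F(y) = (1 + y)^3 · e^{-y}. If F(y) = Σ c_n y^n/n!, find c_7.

104

The EGF product rule gives c_7 = Σ_{k_1+k_2=7} C(7; k_1,k_2) · ∏ g_i(k_i), where (1+y)^3 gives the falling factorial (3)_k; e^{-y} gives (-1)^k.
g_1(k) for k = 0…7: 1, 3, 6, 6, 0, 0, 0, 0.
g_2(k) for k = 0…7: 1, -1, 1, -1, 1, -1, 1, -1.
c_7 = Σ_k C(7,k)·g_1(k)·g_2(7−k) = 1·1·(-1) + 7·3·1 + 21·6·(-1) + 35·6·1 = −1 + 21 − 126 + 210 = 104.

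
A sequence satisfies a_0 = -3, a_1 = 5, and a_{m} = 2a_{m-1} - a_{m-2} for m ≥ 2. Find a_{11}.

The ordinary generating function has denominator 1 - 2y + y^2.
Iterating the recurrence: a_0,…,a_{11} = -3, 5, 13, 21, 29, 37, 45, 53, 61, 69, 77, 85.

85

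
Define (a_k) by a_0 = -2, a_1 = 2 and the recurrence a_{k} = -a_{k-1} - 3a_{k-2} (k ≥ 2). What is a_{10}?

The ordinary generating function has denominator 1 + q + 3q^2.
Iterating the recurrence: a_0,…,a_{10} = -2, 2, 4, -10, -2, 32, -26, -70, 148, 62, -506.

-506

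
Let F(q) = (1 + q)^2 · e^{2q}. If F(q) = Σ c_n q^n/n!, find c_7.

2368

The EGF product rule gives c_7 = Σ_{k_1+k_2=7} C(7; k_1,k_2) · ∏ g_i(k_i), where (1+q)^2 gives the falling factorial (2)_k; e^{2q} gives (2)^k.
g_1(k) for k = 0…7: 1, 2, 2, 0, 0, 0, 0, 0.
g_2(k) for k = 0…7: 1, 2, 4, 8, 16, 32, 64, 128.
c_7 = Σ_k C(7,k)·g_1(k)·g_2(7−k) = 1·1·128 + 7·2·64 + 21·2·32 = 128 + 896 + 1344 = 2368.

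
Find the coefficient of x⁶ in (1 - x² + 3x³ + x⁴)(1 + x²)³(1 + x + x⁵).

(1 - x² + 3x³ + x⁴) has coefficients 1,0,-1,3,1 for degrees 0…4.
(1 + x²)³ has coefficients 1,0,3,0,3,0,1 for degrees 0…6.
Finally multiplying by (1 + x + x⁵), the product of all factors after the first has coefficients 1,1,3,3,3,4,1 for degrees 0…6.
[x⁶] = 1·1 − 1·3 + 3·3 + 1·3 = 10.

10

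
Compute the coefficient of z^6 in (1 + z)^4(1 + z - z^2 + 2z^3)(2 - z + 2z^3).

(1 + z)^4 has coefficients 1,4,6,4,1 for degrees 0…4.
(1 + z - z^2 + 2z^3) has coefficients 1,1,-1,2,0,0,0 for degrees 0…6.
Finally multiplying by (2 - z + 2z^3), the product of all factors after the first has coefficients 2,1,-3,7,0,-2,4 for degrees 0…6.
[z^6] = 1·4 + 4·(-2) + 6·0 + 4·7 + 1·(-3) = 21.

21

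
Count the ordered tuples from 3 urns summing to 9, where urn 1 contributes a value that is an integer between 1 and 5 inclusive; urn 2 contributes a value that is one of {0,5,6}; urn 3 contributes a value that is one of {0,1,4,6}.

The generating function for the choices is (q + q^2 + q^3 + q^4 + q^5)·(1 + q^5 + q^6)·(1 + q + q^4 + q^6); the count is [q^9].
(q + q^2 + q^3 + q^4 + q^5) has coefficients 0,1,1,1,1,1 for degrees 0…5.
(1 + q^5 + q^6) has coefficients 1,0,0,0,0,1,1,0,0,0 for degrees 0…9.
Finally multiplying by (1 + q + q^4 + q^6), the product of all factors after the first has coefficients 1,1,0,0,1,1,3,1,0,1 for degrees 0…9.
[q^9] = 1·0 + 1·1 + 1·3 + 1·1 + 1·1 = 6.

6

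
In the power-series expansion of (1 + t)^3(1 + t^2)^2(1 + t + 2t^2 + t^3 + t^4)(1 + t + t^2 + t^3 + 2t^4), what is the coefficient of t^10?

129

(1 + t)^3 has coefficients 1,3,3,1 for degrees 0…3.
(1 + t^2)^2 has coefficients 1,0,2,0,1,0,0,0,0,0,0 for degrees 0…10.
Multiplying by (1 + t + 2t^2 + t^3 + t^4) gives running coefficients 1,1,4,3,6,3,4,1,1,0,0 for degrees 0…10.
Finally multiplying by (1 + t + t^2 + t^3 + 2t^4), the product of all factors after the first has coefficients 1,2,6,9,16,18,24,20,21,12,10 for degrees 0…10.
[t^10] = 1·10 + 3·12 + 3·21 + 1·20 = 129.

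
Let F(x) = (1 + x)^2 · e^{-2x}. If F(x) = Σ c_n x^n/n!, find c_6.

The EGF product rule gives c_6 = Σ_{k_1+k_2=6} C(6; k_1,k_2) · ∏ g_i(k_i), where (1+x)^2 gives the falling factorial (2)_k; e^{-2x} gives (-2)^k.
g_1(k) for k = 0…6: 1, 2, 2, 0, 0, 0, 0.
g_2(k) for k = 0…6: 1, -2, 4, -8, 16, -32, 64.
c_6 = Σ_k C(6,k)·g_1(k)·g_2(6−k) = 1·1·64 + 6·2·(-32) + 15·2·16 = 64 − 384 + 480 = 160.

160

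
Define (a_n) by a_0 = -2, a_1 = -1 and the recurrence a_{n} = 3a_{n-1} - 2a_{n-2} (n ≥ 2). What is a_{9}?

509

The ordinary generating function has denominator 1 - 3x + 2x^2.
Iterating the recurrence: a_0,…,a_{9} = -2, -1, 1, 5, 13, 29, 61, 125, 253, 509.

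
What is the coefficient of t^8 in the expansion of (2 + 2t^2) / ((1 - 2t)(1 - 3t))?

The denominator gives the recurrence a_n = 5a_(n−1) − 6a_(n−2) for n ≥ 3; the numerator fixes a_0 = 2, a_1 = 10, a_2 = 40.
Iterating: 2, 10, 40, 140, 460, 1460, 4540, 13940, 42460, so a_8 = 42460.

42460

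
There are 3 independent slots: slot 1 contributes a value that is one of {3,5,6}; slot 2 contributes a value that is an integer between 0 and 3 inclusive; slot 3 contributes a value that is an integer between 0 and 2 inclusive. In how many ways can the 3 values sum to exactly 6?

The generating function for the choices is (x³ + x⁵ + x⁶)·(1 + x + x² + x³)·(1 + x + x²); the count is [x⁶].
(x³ + x⁵ + x⁶) has coefficients 0,0,0,1,0,1,1 for degrees 0…6.
(1 + x + x² + x³) has coefficients 1,1,1,1,0,0,0 for degrees 0…6.
Finally multiplying by (1 + x + x²), the product of all factors after the first has coefficients 1,2,3,3,2,1,0 for degrees 0…6.
[x⁶] = 1·3 + 1·2 + 1·1 = 6.

6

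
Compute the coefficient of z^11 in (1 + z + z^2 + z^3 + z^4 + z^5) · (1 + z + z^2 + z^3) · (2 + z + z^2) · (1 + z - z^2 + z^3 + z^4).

(1 + z + z^2 + z^3 + z^4 + z^5) has coefficients 1,1,1,1,1,1 for degrees 0…5.
(1 + z + z^2 + z^3) has coefficients 1,1,1,1,0,0,0,0,0,0,0,0 for degrees 0…11.
Multiplying by (2 + z + z^2) gives running coefficients 2,3,4,4,2,1,0,0,0,0,0,0 for degrees 0…11.
Finally multiplying by (1 + z - z^2 + z^3 + z^4), the product of all factors after the first has coefficients 2,5,5,7,7,6,7,5,3,1,0,0 for degrees 0…11.
[z^11] = 1·0 + 1·0 + 1·1 + 1·3 + 1·5 + 1·7 = 16.

16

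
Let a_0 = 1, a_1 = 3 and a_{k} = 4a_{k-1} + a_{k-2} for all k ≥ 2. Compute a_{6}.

The ordinary generating function has denominator 1 - 4y - y^2.
Iterating the recurrence: a_0,…,a_{6} = 1, 3, 13, 55, 233, 987, 4181.

4181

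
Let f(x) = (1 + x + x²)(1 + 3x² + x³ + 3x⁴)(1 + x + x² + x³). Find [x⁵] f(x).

(1 + x + x²) has coefficients 1,1,1 for degrees 0…2.
(1 + 3x² + x³ + 3x⁴) has coefficients 1,0,3,1,3,0 for degrees 0…5.
Finally multiplying by (1 + x + x² + x³), the product of all factors after the first has coefficients 1,1,4,5,7,7 for degrees 0…5.
[x⁵] = 1·7 + 1·7 + 1·5 = 19.

19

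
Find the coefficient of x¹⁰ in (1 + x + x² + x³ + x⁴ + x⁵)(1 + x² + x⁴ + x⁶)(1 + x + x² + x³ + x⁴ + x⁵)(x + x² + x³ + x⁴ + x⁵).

(1 + x + x² + x³ + x⁴ + x⁵) has coefficients 1,1,1,1,1,1 for degrees 0…5.
(1 + x² + x⁴ + x⁶) has coefficients 1,0,1,0,1,0,1,0,0,0,0 for degrees 0…10.
Multiplying by (1 + x + x² + x³ + x⁴ + x⁵) gives running coefficients 1,1,2,2,3,3,3,3,2,2,1 for degrees 0…10.
Finally multiplying by (x + x² + x³ + x⁴ + x⁵), the product of all factors after the first has coefficients 0,1,2,4,6,9,11,13,14,14,13 for degrees 0…10.
[x¹⁰] = 1·13 + 1·14 + 1·14 + 1·13 + 1·11 + 1·9 = 74.

74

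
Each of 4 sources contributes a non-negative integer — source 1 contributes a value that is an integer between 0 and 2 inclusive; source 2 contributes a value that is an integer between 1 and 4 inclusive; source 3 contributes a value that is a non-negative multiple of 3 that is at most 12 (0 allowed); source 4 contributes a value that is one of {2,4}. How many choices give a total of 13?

The generating function for the choices is (1 + y + y²)·(y + y² + y³ + y⁴)·(1 + y³ + y⁶ + y⁹ + y¹²)·(y² + y⁴); the count is [y¹³].
(1 + y + y²) has coefficients 1,1,1 for degrees 0…2.
(y + y² + y³ + y⁴) has coefficients 0,1,1,1,1,0,0,0,0,0,0,0,0,0 for degrees 0…13.
Multiplying by (1 + y³ + y⁶ + y⁹ + y¹²) gives running coefficients 0,1,1,1,2,1,1,2,1,1,2,1,1,2 for degrees 0…13.
Finally multiplying by (y² + y⁴), the product of all factors after the first has coefficients 0,0,0,1,1,2,3,2,3,3,2,3,3,2 for degrees 0…13.
[y¹³] = 1·2 + 1·3 + 1·3 = 8.

8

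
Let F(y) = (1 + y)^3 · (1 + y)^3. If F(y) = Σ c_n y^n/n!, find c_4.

360

The EGF product rule gives c_4 = Σ_{k_1+k_2=4} C(4; k_1,k_2) · ∏ g_i(k_i), where (1+y)^3 gives the falling factorial (3)_k; (1+y)^3 gives the falling factorial (3)_k.
g_1(k) for k = 0…4: 1, 3, 6, 6, 0.
g_2(k) for k = 0…4: 1, 3, 6, 6, 0.
c_4 = Σ_k C(4,k)·g_1(k)·g_2(4−k) = 4·3·6 + 6·6·6 + 4·6·3 = 72 + 216 + 72 = 360.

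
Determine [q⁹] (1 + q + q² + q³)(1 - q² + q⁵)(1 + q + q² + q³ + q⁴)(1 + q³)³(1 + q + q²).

(1 + q + q² + q³) has coefficients 1,1,1,1 for degrees 0…3.
(1 - q² + q⁵) has coefficients 1,0,-1,0,0,1,0,0,0,0 for degrees 0…9.
Multiplying by (1 + q + q² + q³ + q⁴) gives running coefficients 1,1,0,0,0,0,0,1,1,1 for degrees 0…9.
Multiplying by (1 + q³)³ gives running coefficients 1,1,0,3,3,0,3,4,1,2 for degrees 0…9.
Finally multiplying by (1 + q + q²), the product of all factors after the first has coefficients 1,2,2,4,6,6,6,7,8,7 for degrees 0…9.
[q⁹] = 1·7 + 1·8 + 1·7 + 1·6 = 28.

28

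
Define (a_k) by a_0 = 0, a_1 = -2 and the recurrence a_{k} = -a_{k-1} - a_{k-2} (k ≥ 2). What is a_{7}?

The ordinary generating function has denominator 1 + t + t^2.
Iterating the recurrence: a_0,…,a_{7} = 0, -2, 2, 0, -2, 2, 0, -2.

-2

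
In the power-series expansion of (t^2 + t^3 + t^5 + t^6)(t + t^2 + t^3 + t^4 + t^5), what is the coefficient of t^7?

(t^2 + t^3 + t^5 + t^6) has coefficients 0,0,1,1,0,1,1 for degrees 0…6.
(t + t^2 + t^3 + t^4 + t^5) has coefficients 0,1,1,1,1,1,0,0 for degrees 0…7.
[t^7] = 1·1 + 1·1 + 1·1 + 1·1 = 4.

4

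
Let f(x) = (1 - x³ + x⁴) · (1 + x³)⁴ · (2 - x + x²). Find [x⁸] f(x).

(1 - x³ + x⁴) has coefficients 1,0,0,-1,1 for degrees 0…4.
(1 + x³)⁴ has coefficients 1,0,0,4,0,0,6,0,0 for degrees 0…8.
Finally multiplying by (2 - x + x²), the product of all factors after the first has coefficients 2,-1,1,8,-4,4,12,-6,6 for degrees 0…8.
[x⁸] = 1·6 − 1·4 + 1·(-4) = -2.

-2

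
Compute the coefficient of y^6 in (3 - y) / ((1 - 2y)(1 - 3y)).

5512

Partial fractions give a closed form: a_n = (-5)·2^n + (8)·3^n.
At n = 6: a_6 = 5512.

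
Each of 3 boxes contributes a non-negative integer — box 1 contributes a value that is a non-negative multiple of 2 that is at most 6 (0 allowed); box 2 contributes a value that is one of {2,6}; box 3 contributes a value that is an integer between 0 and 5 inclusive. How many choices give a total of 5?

The generating function for the choices is (1 + z² + z⁴ + z⁶)·(z² + z⁶)·(1 + z + z² + z³ + z⁴ + z⁵); the count is [z⁵].
(1 + z² + z⁴ + z⁶) has coefficients 1,0,1,0,1,0 for degrees 0…5.
(z² + z⁶) has coefficients 0,0,1,0,0,0 for degrees 0…5.
Finally multiplying by (1 + z + z² + z³ + z⁴ + z⁵), the product of all factors after the first has coefficients 0,0,1,1,1,1 for degrees 0…5.
[z⁵] = 1·1 + 1·1 + 1·0 = 2.

2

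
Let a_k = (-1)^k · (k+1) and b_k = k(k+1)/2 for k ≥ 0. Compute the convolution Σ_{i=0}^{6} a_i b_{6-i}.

This is [x^6] in the product of the two ordinary generating functions.
Σ = 1·21 − 2·15 + 3·10 − 4·6 + 5·3 − 6·1 + 7·0 = 6.

6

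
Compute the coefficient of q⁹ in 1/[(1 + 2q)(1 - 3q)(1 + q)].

8448

Partial fractions give a closed form: a_n = (4/5)·(-2)^n + (9/20)·3^n + (-1/4)·(-1)^n.
At n = 9: a_9 = 8448.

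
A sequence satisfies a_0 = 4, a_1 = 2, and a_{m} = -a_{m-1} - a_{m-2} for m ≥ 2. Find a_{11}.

-6

The ordinary generating function has denominator 1 + y + y^2.
Iterating the recurrence: a_0,…,a_{11} = 4, 2, -6, 4, 2, -6, 4, 2, -6, 4, 2, -6.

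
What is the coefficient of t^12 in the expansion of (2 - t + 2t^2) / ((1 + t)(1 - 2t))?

5463

The denominator gives the recurrence a_n = a_(n−1) + 2a_(n−2) for n ≥ 3; the numerator fixes a_0 = 2, a_1 = 1, a_2 = 7.
Iterating: 2, 1, 7, 9, 23, 41, 87, 169, 343, 681, 1367, 2729, 5463, so a_12 = 5463.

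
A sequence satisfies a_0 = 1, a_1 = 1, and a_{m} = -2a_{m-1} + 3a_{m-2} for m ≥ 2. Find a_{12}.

1

The ordinary generating function has denominator 1 + 2z - 3z^2.
Iterating the recurrence: a_0,…,a_{12} = 1, 1, 1, 1, 1, 1, 1, 1, 1, 1, 1, 1, 1.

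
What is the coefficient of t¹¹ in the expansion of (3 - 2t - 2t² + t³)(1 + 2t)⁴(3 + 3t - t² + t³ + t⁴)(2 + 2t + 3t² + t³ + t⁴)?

-183

(3 - 2t - 2t² + t³) has coefficients 3,-2,-2,1 for degrees 0…3.
(1 + 2t)⁴ has coefficients 1,8,24,32,16,0,0,0,0,0,0,0 for degrees 0…11.
Multiplying by (3 + 3t - t² + t³ + t⁴) gives running coefficients 3,27,95,161,129,48,40,48,16,0,0,0 for degrees 0…11.
Finally multiplying by (2 + 2t + 3t² + t³ + t⁴), the product of all factors after the first has coefficients 6,60,253,596,895,959,819,610,425,264,136,64 for degrees 0…11.
[t¹¹] = 3·64 − 2·136 − 2·264 + 1·425 = -183.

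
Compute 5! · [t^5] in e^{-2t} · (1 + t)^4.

48

The EGF product rule gives c_5 = Σ_{k_1+k_2=5} C(5; k_1,k_2) · ∏ g_i(k_i), where e^{-2t} gives (-2)^k; (1+t)^4 gives the falling factorial (4)_k.
g_1(k) for k = 0…5: 1, -2, 4, -8, 16, -32.
g_2(k) for k = 0…5: 1, 4, 12, 24, 24, 0.
c_5 = Σ_k C(5,k)·g_1(k)·g_2(5−k) = 5·(-2)·24 + 10·4·24 + 10·(-8)·12 + 5·16·4 + 1·(-32)·1 = −240 + 960 − 960 + 320 − 32 = 48.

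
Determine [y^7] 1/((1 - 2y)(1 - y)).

255

Partial fractions give a closed form: a_n = (2)·2^n + (-1)·1^n.
At n = 7: a_7 = 255.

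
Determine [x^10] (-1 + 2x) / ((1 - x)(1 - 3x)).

Partial fractions give a closed form: a_n = (-1/2)·1^n + (-1/2)·3^n.
At n = 10: a_10 = -29525.

-29525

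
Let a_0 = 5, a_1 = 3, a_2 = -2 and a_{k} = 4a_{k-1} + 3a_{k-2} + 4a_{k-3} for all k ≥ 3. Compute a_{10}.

The ordinary generating function has denominator 1 - 4q - 3q^2 - 4q^3.
Iterating the recurrence: a_0,…,a_{10} = 5, 3, -2, 21, 90, 415, 2014, 9661, 46346, 222423, 1067374.

1067374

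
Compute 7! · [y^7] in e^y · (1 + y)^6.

The EGF product rule gives c_7 = Σ_{k_1+k_2=7} C(7; k_1,k_2) · ∏ g_i(k_i), where e^y gives (1)^k; (1+y)^6 gives the falling factorial (6)_k.
g_1(k) for k = 0…7: 1, 1, 1, 1, 1, 1, 1, 1.
g_2(k) for k = 0…7: 1, 6, 30, 120, 360, 720, 720, 0.
c_7 = Σ_k C(7,k)·g_1(k)·g_2(7−k) = 7·1·720 + 21·1·720 + 35·1·360 + 35·1·120 + 21·1·30 + 7·1·6 + 1·1·1 = 5040 + 15120 + 12600 + 4200 + 630 + 42 + 1 = 37633.

37633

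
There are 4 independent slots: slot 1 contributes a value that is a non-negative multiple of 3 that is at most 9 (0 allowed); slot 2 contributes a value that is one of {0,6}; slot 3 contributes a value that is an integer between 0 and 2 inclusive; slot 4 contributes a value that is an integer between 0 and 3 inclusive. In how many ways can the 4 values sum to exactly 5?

The generating function for the choices is (1 + y^3 + y^6 + y^9)·(1 + y^6)·(1 + y + y^2)·(1 + y + y^2 + y^3); the count is [y^5].
(1 + y^3 + y^6 + y^9) has coefficients 1,0,0,1,0,0 for degrees 0…5.
(1 + y^6) has coefficients 1,0,0,0,0,0 for degrees 0…5.
Multiplying by (1 + y + y^2) gives running coefficients 1,1,1,0,0,0 for degrees 0…5.
Finally multiplying by (1 + y + y^2 + y^3), the product of all factors after the first has coefficients 1,2,3,3,2,1 for degrees 0…5.
[y^5] = 1·1 + 1·3 = 4.

4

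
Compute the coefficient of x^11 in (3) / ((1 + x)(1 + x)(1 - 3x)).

The denominator gives the recurrence a_n = a_(n−1) + 5a_(n−2) + 3a_(n−3) for n ≥ 3; the numerator fixes a_0 = 3, a_1 = 3, a_2 = 18.
Iterating: 3, 3, 18, 42, 141, 405, 1236, 3684, 11079, 33207, 99654, 298926, so a_11 = 298926.

298926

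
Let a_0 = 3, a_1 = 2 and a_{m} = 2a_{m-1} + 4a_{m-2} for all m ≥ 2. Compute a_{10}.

The ordinary generating function has denominator 1 - 2t - 4t^2.
Iterating the recurrence: a_0,…,a_{10} = 3, 2, 16, 40, 144, 448, 1472, 4736, 15360, 49664, 160768.

160768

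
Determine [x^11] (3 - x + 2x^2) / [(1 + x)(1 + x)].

-67

The denominator gives the recurrence a_n = −2a_(n−1) − a_(n−2) for n ≥ 3; the numerator fixes a_0 = 3, a_1 = -7, a_2 = 13.
Iterating: 3, -7, 13, -19, 25, -31, 37, -43, 49, -55, 61, -67, so a_11 = -67.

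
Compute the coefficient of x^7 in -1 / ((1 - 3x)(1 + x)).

-1640

Partial fractions give a closed form: a_n = (-3/4)·3^n + (-1/4)·(-1)^n.
At n = 7: a_7 = -1640.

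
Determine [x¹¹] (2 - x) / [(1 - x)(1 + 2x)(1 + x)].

-6825

Partial fractions give a closed form: a_n = (1/6)·1^n + (10/3)·(-2)^n + (-3/2)·(-1)^n.
At n = 11: a_11 = -6825.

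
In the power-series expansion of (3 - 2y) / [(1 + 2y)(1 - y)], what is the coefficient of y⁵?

The denominator gives the recurrence a_n = −a_(n−1) + 2a_(n−2) for n ≥ 3; the numerator fixes a_0 = 3, a_1 = -5, a_2 = 11.
Iterating: 3, -5, 11, -21, 43, -85, so a_5 = -85.

-85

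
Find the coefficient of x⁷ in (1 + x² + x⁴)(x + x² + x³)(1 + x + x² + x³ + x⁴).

7

(1 + x² + x⁴) has coefficients 1,0,1,0,1 for degrees 0…4.
(x + x² + x³) has coefficients 0,1,1,1,0,0,0,0 for degrees 0…7.
Finally multiplying by (1 + x + x² + x³ + x⁴), the product of all factors after the first has coefficients 0,1,2,3,3,3,2,1 for degrees 0…7.
[x⁷] = 1·1 + 1·3 + 1·3 = 7.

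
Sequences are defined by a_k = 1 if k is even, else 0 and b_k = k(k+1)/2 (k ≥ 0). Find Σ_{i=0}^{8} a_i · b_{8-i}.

70

This is [x^8] in the product of the two ordinary generating functions.
Σ = 1·36 + 0·28 + 1·21 + 0·15 + 1·10 + 0·6 + 1·3 + 0·1 + 1·0 = 70.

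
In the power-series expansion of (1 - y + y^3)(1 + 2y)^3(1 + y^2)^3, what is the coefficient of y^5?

18

(1 - y + y^3) has coefficients 1,-1,0,1 for degrees 0…3.
(1 + 2y)^3 has coefficients 1,6,12,8,0,0 for degrees 0…5.
Finally multiplying by (1 + y^2)^3, the product of all factors after the first has coefficients 1,6,15,26,39,42 for degrees 0…5.
[y^5] = 1·42 − 1·39 + 1·15 = 18.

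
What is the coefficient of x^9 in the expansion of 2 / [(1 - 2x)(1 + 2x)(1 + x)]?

Partial fractions give a closed form: a_n = (2/3)·2^n + (2)·(-2)^n + (-2/3)·(-1)^n.
At n = 9: a_9 = -682.

-682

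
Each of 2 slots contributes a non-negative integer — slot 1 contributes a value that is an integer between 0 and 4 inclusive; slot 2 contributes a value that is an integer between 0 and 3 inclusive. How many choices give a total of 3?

The generating function for the choices is (1 + y + y^2 + y^3 + y^4)·(1 + y + y^2 + y^3); the count is [y^3].
(1 + y + y^2 + y^3 + y^4) has coefficients 1,1,1,1 for degrees 0…3.
(1 + y + y^2 + y^3) has coefficients 1,1,1,1 for degrees 0…3.
[y^3] = 1·1 + 1·1 + 1·1 + 1·1 = 4.

4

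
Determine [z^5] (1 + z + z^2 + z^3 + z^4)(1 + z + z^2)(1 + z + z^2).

8

(1 + z + z^2 + z^3 + z^4) has coefficients 1,1,1,1,1 for degrees 0…4.
(1 + z + z^2) has coefficients 1,1,1,0,0,0 for degrees 0…5.
Finally multiplying by (1 + z + z^2), the product of all factors after the first has coefficients 1,2,3,2,1,0 for degrees 0…5.
[z^5] = 1·0 + 1·1 + 1·2 + 1·3 + 1·2 = 8.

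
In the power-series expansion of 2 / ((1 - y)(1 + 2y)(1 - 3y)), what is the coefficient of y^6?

1346

Partial fractions give a closed form: a_n = (-1/3)·1^n + (8/15)·(-2)^n + (9/5)·3^n.
At n = 6: a_6 = 1346.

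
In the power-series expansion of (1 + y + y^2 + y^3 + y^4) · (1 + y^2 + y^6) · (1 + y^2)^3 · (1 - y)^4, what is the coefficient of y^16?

(1 + y + y^2 + y^3 + y^4) has coefficients 1,1,1,1,1 for degrees 0…4.
(1 + y^2 + y^6) has coefficients 1,0,1,0,0,0,1,0,0,0,0,0,0,0,0,0,0 for degrees 0…16.
Multiplying by (1 + y^2)^3 gives running coefficients 1,0,4,0,6,0,5,0,4,0,3,0,1,0,0,0,0 for degrees 0…16.
Finally multiplying by (1 - y)^4, the product of all factors after the first has coefficients 1,-4,10,-20,31,-40,45,-44,40,-36,32,-28,23,-16,9,-4,1 for degrees 0…16.
[y^16] = 1·1 + 1·(-4) + 1·9 + 1·(-16) + 1·23 = 13.

13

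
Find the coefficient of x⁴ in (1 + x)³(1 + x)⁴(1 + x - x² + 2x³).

(1 + x)³ has coefficients 1,3,3,1 for degrees 0…3.
(1 + x)⁴ has coefficients 1,4,6,4,1 for degrees 0…4.
Finally multiplying by (1 + x - x² + 2x³), the product of all factors after the first has coefficients 1,5,9,8,7 for degrees 0…4.
[x⁴] = 1·7 + 3·8 + 3·9 + 1·5 = 63.

63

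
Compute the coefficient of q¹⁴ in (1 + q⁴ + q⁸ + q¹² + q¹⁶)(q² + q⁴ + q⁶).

2

(1 + q⁴ + q⁸ + q¹² + q¹⁶) has coefficients 1,0,0,0,1,0,0,0,1,0,0,0,1,0,0 for degrees 0…14.
(q² + q⁴ + q⁶) has coefficients 0,0,1,0,1,0,1,0,0,0,0,0,0,0,0 for degrees 0…14.
[q¹⁴] = 1·0 + 1·0 + 1·1 + 1·1 = 2.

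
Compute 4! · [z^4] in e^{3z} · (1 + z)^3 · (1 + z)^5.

9681

The EGF product rule gives c_4 = Σ_{k_1+k_2+k_3=4} C(4; k_1,k_2,k_3) · ∏ g_i(k_i), where e^{3z} gives (3)^k; (1+z)^3 gives the falling factorial (3)_k; (1+z)^5 gives the falling factorial (5)_k.
g_1(k) for k = 0…4: 1, 3, 9, 27, 81.
g_2(k) for k = 0…4: 1, 3, 6, 6, 0.
g_3(k) for k = 0…4: 1, 5, 20, 60, 120.
First combine the last two factors: h(k) = Σ_j C(k,j)·g_2(j)·g_3(k−j) for k = 0…4: 1, 8, 56, 336, 1680.
c_4 = Σ_k C(4,k)·g_1(k)·h(4−k) = 1·1·1680 + 4·3·336 + 6·9·56 + 4·27·8 + 1·81·1 = 1680 + 4032 + 3024 + 864 + 81 = 9681.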